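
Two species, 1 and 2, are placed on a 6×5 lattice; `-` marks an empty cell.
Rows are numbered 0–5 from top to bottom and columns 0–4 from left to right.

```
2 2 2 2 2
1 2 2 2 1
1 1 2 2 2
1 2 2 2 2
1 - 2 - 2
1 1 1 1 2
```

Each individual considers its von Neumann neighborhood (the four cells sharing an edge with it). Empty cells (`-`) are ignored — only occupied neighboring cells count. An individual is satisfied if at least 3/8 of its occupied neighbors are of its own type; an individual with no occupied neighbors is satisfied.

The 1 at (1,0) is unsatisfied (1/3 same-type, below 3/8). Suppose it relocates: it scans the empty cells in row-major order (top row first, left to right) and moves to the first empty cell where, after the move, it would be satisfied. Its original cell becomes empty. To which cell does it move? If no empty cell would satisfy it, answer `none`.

Vacating (1,0). Empty cells in order:
  (4,1): 2/4 same-type → satisfied — stop here.

(4,1)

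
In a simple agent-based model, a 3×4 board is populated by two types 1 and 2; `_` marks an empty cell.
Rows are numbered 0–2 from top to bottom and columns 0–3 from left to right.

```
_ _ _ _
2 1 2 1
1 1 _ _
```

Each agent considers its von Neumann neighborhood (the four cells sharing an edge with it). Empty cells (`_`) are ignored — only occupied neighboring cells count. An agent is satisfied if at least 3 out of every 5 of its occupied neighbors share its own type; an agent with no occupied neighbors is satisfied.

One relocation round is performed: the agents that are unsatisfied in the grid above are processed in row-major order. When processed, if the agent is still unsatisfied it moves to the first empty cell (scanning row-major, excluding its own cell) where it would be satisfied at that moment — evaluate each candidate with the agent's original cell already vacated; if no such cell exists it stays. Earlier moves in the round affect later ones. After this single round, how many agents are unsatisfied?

Initially unsatisfied (in order): (1,0), (1,1), (1,2), (1,3), (2,0).
  (1,0) → (0,0).
  (1,1) → (0,3).
  (1,2) → (0,1).
  (1,3): now satisfied by earlier moves; stays.
  (2,0): now satisfied by earlier moves; stays.
Resulting grid:
2 2 _ 1
_ _ _ 1
1 1 _ _
All satisfied now.

0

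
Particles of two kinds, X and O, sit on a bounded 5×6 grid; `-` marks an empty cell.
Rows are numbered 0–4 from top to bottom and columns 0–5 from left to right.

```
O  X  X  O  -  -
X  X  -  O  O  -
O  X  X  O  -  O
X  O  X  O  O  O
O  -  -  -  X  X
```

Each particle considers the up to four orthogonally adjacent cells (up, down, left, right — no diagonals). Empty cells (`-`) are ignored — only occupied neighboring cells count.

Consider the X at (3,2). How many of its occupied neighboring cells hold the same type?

1

Occupied neighbors of (3,2): (2,2)=X, (3,1)=O, (3,3)=O.
Same type (X): 1 of 3.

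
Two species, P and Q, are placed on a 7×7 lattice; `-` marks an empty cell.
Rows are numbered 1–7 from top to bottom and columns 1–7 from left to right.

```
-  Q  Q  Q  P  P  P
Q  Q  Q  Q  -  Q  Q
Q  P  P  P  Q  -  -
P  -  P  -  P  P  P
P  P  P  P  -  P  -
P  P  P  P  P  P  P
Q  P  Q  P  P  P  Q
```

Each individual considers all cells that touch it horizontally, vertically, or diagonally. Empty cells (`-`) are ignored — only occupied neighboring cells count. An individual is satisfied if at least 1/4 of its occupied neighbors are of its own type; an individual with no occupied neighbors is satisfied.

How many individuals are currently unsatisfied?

3

(1,2)Q 4/4 satisfied
(1,3)Q 5/5 satisfied
(1,4)Q 3/4 satisfied
(1,5)P 1/4 satisfied
(1,6)P 2/4 satisfied
(1,7)P 1/3 satisfied
(2,1)Q 3/4 satisfied
(2,2)Q 5/7 satisfied
(2,3)Q 5/8 satisfied
(2,4)Q 4/7 satisfied
(2,6)Q 2/5 satisfied
(2,7)Q 1/3 satisfied
(3,1)Q 2/4 satisfied
(3,2)P 3/7 satisfied
(3,3)P 3/6 satisfied
(3,4)P 3/6 satisfied
(3,5)Q 2/5 satisfied
(4,1)P 3/4 satisfied
(4,3)P 6/6 satisfied
(4,5)P 4/5 satisfied
(4,6)P 3/4 satisfied
(4,7)P 2/2 satisfied
(5,1)P 4/4 satisfied
(5,2)P 7/7 satisfied
(5,3)P 6/6 satisfied
(5,4)P 6/6 satisfied
(5,6)P 6/6 satisfied
(6,1)P 4/5 satisfied
(6,2)P 6/8 satisfied
(6,3)P 7/8 satisfied
(6,4)P 6/7 satisfied
(6,5)P 7/7 satisfied
(6,6)P 5/6 satisfied
(6,7)P 3/4 satisfied
(7,1)Q 0/3 not
(7,2)P 3/5 satisfied
(7,3)Q 0/5 not
(7,4)P 4/5 satisfied
(7,5)P 5/5 satisfied
(7,6)P 4/5 satisfied
(7,7)Q 0/3 not
Unsatisfied: (7,1), (7,3), (7,7) — 3 in total.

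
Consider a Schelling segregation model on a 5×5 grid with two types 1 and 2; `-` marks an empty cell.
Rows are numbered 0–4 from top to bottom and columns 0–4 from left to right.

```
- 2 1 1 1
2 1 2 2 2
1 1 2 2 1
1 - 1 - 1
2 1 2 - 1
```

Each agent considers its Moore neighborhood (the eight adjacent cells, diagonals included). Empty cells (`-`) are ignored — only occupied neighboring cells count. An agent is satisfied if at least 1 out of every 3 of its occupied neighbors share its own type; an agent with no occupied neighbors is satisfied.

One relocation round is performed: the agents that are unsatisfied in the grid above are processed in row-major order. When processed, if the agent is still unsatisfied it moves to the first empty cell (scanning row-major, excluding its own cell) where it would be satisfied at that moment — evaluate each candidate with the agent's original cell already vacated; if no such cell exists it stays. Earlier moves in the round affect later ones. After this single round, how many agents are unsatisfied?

Initially unsatisfied (in order): (1,0), (2,4), (4,0), (4,2).
  (1,0) → (0,0).
  (2,4) → (1,0).
  (4,0) → (2,4).
  (4,2) → (3,3).
Resulting grid:
2 2 1 1 1
1 1 2 2 2
1 1 2 2 2
1 - 1 2 1
- 1 - - 1
Unsatisfied now: (3,4).

1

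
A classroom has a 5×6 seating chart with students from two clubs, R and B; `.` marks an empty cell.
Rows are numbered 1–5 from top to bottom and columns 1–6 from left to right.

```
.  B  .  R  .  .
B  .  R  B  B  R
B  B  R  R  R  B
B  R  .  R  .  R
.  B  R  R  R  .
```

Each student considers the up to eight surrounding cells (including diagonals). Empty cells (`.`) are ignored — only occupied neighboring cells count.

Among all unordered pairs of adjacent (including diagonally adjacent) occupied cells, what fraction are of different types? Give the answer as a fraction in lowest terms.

Scan each occupied cell's neighbors to the right and below (and the two forward diagonals) so each pair is counted once.
Row 1: B(1,2)–R(2,3)≠ B(1,2)–B(2,1)= R(1,4)–B(2,4)≠ R(1,4)–B(2,5)≠ R(1,4)–R(2,3)=  → 3/5 unlike.
Row 2: B(2,1)–B(3,1)= B(2,1)–B(3,2)= R(2,3)–B(2,4)≠ R(2,3)–R(3,3)= R(2,3)–R(3,4)= R(2,3)–B(3,2)≠ B(2,4)–B(2,5)= B(2,4)–R(3,4)≠ B(2,4)–R(3,5)≠ B(2,4)–R(3,3)≠ B(2,5)–R(2,6)≠ B(2,5)–R(3,5)≠ B(2,5)–B(3,6)= B(2,5)–R(3,4)≠ R(2,6)–B(3,6)≠ R(2,6)–R(3,5)=  → 9/16 unlike.
Row 3: B(3,1)–B(3,2)= B(3,1)–B(4,1)= B(3,1)–R(4,2)≠ B(3,2)–R(3,3)≠ B(3,2)–R(4,2)≠ B(3,2)–B(4,1)= R(3,3)–R(3,4)= R(3,3)–R(4,4)= R(3,3)–R(4,2)= R(3,4)–R(3,5)= R(3,4)–R(4,4)= R(3,5)–B(3,6)≠ R(3,5)–R(4,6)= R(3,5)–R(4,4)= B(3,6)–R(4,6)≠  → 5/15 unlike.
Row 4: B(4,1)–R(4,2)≠ B(4,1)–B(5,2)= R(4,2)–B(5,2)≠ R(4,2)–R(5,3)= R(4,4)–R(5,4)= R(4,4)–R(5,5)= R(4,4)–R(5,3)= R(4,6)–R(5,5)=  → 2/8 unlike.
Row 5: B(5,2)–R(5,3)≠ R(5,3)–R(5,4)= R(5,4)–R(5,5)=  → 1/3 unlike.
Total adjacent occupied pairs: 47; unlike-type pairs: 20.
20/47 is already in lowest terms.

20/47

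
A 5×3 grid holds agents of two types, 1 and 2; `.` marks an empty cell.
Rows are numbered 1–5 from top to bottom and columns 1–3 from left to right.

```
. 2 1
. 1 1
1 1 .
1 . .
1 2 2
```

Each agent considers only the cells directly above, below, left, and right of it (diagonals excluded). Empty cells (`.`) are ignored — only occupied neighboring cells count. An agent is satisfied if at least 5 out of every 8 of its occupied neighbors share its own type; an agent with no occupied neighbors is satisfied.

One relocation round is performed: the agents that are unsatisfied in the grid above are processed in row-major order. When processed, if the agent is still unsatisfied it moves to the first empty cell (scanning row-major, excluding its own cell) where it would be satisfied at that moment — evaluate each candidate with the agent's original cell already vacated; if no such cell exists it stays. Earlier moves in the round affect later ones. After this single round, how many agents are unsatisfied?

Initially unsatisfied (in order): (1,2), (1,3), (5,1), (5,2).
  (1,2) → (1,1).
  (1,3): now satisfied by earlier moves; stays.
  (5,1) → (1,2).
  (5,2): now satisfied by earlier moves; stays.
Resulting grid:
2 1 1
. 1 1
1 1 .
1 . .
. 2 2
Unsatisfied now: (1,1).

1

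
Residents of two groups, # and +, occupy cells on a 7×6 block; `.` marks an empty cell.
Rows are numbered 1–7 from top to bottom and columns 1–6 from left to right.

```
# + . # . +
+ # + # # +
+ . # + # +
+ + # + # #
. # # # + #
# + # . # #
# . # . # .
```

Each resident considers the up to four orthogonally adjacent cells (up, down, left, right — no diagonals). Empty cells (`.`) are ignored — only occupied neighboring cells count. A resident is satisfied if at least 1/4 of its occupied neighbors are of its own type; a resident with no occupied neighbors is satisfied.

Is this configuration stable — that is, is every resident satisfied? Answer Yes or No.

(1,1)# 0/2 unhappy
(1,2)+ 0/2 unhappy
(1,4)# 1/1 ok
(1,6)+ 1/1 ok
(2,1)+ 1/3 ok
(2,2)# 0/3 unhappy
(2,3)+ 0/3 unhappy
(2,4)# 2/4 ok
(2,5)# 2/3 ok
(2,6)+ 2/3 ok
(3,1)+ 2/2 ok
(3,3)# 1/3 ok
(3,4)+ 1/4 ok
(3,5)# 2/4 ok
(3,6)+ 1/3 ok
(4,1)+ 2/2 ok
(4,2)+ 1/3 ok
(4,3)# 2/4 ok
(4,4)+ 1/4 ok
(4,5)# 2/4 ok
(4,6)# 2/3 ok
(5,2)# 1/3 ok
(5,3)# 4/4 ok
(5,4)# 1/3 ok
(5,5)+ 0/4 unhappy
(5,6)# 2/3 ok
(6,1)# 1/2 ok
(6,2)+ 0/3 unhappy
(6,3)# 2/3 ok
(6,5)# 2/3 ok
(6,6)# 2/2 ok
(7,1)# 1/1 ok
(7,3)# 1/1 ok
(7,5)# 1/1 ok
For instance (1,1) has only 0/2 same-type neighbors, below 1/4.

No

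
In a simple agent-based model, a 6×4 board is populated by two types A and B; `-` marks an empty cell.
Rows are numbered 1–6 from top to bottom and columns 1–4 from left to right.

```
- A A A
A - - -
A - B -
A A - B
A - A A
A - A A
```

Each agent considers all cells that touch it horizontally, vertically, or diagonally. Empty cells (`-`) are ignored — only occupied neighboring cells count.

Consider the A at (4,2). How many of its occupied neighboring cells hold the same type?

Occupied neighbors of (4,2): (3,1)=A, (3,3)=B, (4,1)=A, (5,1)=A, (5,3)=A.
Same type (A): 4 of 5.

4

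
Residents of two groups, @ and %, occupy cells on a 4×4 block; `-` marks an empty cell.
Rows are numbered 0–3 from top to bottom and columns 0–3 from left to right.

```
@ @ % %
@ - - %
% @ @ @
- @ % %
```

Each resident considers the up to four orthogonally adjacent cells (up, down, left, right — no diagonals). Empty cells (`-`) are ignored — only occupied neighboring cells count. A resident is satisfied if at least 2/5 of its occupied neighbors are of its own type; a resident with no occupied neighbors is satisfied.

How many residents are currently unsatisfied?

(0,0)@ 2/2 ok
(0,1)@ 1/2 ok
(0,2)% 1/2 ok
(0,3)% 2/2 ok
(1,0)@ 1/2 ok
(1,3)% 1/2 ok
(2,0)% 0/2 unhappy
(2,1)@ 2/3 ok
(2,2)@ 2/3 ok
(2,3)@ 1/3 unhappy
(3,1)@ 1/2 ok
(3,2)% 1/3 unhappy
(3,3)% 1/2 ok
Unsatisfied: (2,0), (2,3), (3,2) — 3 in total.

3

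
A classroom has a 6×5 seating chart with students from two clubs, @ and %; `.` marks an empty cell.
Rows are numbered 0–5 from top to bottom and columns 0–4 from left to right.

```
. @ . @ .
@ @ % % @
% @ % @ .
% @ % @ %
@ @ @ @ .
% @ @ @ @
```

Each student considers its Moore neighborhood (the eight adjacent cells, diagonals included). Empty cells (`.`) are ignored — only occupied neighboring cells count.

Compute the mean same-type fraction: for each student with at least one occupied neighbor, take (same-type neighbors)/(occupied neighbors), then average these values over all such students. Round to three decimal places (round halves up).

(0,1)@ 2/3
(0,3)@ 1/3
(1,0)@ 3/4
(1,1)@ 3/6
(1,2)% 2/7
(1,3)% 2/5
(1,4)@ 2/3
(2,0)% 1/5
(2,1)@ 3/8
(2,2)% 3/8
(2,3)@ 2/7
(3,0)% 1/5
(3,1)@ 4/8
(3,2)% 1/8
(3,3)@ 3/6
(3,4)% 0/3
(4,0)@ 3/5
(4,1)@ 5/8
(4,2)@ 7/8
(4,3)@ 5/7
(5,0)% 0/3
(5,1)@ 4/5
(5,2)@ 5/5
(5,3)@ 4/4
(5,4)@ 2/2
Sum over 25 students: 2/3 + 1/3 + 3/4 + 3/6 + 2/7 + 2/5 + 2/3 + 1/5 + 3/8 + 3/8 + 2/7 + 1/5 + 4/8 + 1/8 + 3/6 + 0/3 + 3/5 + 5/8 + 7/8 + 5/7 + 0/3 + 4/5 + 5/5 + 4/4 + 2/2 = 10733/840; mean = 10733/840 ÷ 25 = 10733/21000 = 0.511095… → 0.511.

0.511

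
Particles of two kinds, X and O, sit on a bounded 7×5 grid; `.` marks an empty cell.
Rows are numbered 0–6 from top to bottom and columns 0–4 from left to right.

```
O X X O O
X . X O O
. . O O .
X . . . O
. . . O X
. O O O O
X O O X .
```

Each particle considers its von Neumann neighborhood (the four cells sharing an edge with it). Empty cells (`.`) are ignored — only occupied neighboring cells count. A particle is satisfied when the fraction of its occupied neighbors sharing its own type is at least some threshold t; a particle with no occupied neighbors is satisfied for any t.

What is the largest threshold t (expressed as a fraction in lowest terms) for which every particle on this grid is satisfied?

0/1

Row 0: (0,0)O 0/2 · (0,1)X 1/2 · (0,2)X 2/3 · (0,3)O 2/3 · (0,4)O 2/2
Row 1: (1,0)X 0/1 · (1,2)X 1/3 · (1,3)O 3/4 · (1,4)O 2/2
Row 2: (2,2)O 1/2 · (2,3)O 2/2
Row 3: (3,0)X — no occupied neighbors · (3,4)O 0/1
Row 4: (4,3)O 1/2 · (4,4)X 0/3
Row 5: (5,1)O 2/2 · (5,2)O 3/3 · (5,3)O 3/4 · (5,4)O 1/2
Row 6: (6,0)X 0/1 · (6,1)O 2/3 · (6,2)O 2/3 · (6,3)X 0/2
The smallest same-type fraction is 0/2 at (0,0), which reduces to 0/1. Any threshold above that leaves this particle unsatisfied.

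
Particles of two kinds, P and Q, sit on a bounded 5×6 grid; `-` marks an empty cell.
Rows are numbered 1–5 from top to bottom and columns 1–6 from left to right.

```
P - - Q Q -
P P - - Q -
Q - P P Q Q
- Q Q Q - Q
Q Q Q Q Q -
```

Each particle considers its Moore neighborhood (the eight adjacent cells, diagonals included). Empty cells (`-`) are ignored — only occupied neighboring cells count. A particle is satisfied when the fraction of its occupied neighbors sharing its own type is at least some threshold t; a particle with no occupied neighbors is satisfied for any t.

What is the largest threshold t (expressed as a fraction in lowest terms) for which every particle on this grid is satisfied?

(1,1)P 2/2
(1,4)Q 2/2
(1,5)Q 2/2
(2,1)P 2/3
(2,2)P 3/4
(2,5)Q 4/5
(3,1)Q 1/3
(3,3)P 2/5
(3,4)P 1/5
(3,5)Q 4/5
(3,6)Q 3/3
(4,2)Q 5/6
(4,3)Q 5/7
(4,4)Q 5/7
(4,6)Q 3/3
(5,1)Q 2/2
(5,2)Q 4/4
(5,3)Q 5/5
(5,4)Q 4/4
(5,5)Q 3/3
The smallest same-type fraction is 1/5 at (3,4), which reduces to 1/5. Any threshold above that leaves this particle unsatisfied.

1/5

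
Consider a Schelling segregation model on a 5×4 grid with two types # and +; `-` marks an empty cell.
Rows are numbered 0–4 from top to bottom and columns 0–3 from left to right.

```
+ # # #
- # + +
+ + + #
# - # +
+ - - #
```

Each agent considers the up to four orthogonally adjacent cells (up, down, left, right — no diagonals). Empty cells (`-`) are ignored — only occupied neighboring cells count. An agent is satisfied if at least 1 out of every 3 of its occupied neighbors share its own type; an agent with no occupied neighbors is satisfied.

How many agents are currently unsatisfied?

7

Row 0: (0,0)+ 0/1 ✗ · (0,1)# 2/3 ✓ · (0,2)# 2/3 ✓ · (0,3)# 1/2 ✓
Row 1: (1,1)# 1/3 ✓ · (1,2)+ 2/4 ✓ · (1,3)+ 1/3 ✓
Row 2: (2,0)+ 1/2 ✓ · (2,1)+ 2/3 ✓ · (2,2)+ 2/4 ✓ · (2,3)# 0/3 ✗
Row 3: (3,0)# 0/2 ✗ · (3,2)# 0/2 ✗ · (3,3)+ 0/3 ✗
Row 4: (4,0)+ 0/1 ✗ · (4,3)# 0/1 ✗
Unsatisfied: (0,0), (2,3), (3,0), (3,2), (3,3), (4,0), (4,3) — 7 in total.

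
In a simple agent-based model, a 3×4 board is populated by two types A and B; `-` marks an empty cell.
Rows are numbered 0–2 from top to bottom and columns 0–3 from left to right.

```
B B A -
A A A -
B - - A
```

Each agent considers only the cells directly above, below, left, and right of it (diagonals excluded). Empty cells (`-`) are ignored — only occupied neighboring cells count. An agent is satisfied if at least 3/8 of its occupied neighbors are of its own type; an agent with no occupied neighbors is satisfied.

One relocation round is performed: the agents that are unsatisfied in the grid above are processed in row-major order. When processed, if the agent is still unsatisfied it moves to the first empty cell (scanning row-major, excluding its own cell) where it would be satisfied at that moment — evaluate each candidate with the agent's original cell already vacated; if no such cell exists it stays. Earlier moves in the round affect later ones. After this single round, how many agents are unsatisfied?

Initially unsatisfied (in order): (0,1), (1,0), (2,0).
  (0,1) → (2,1).
  (1,0) → (0,1).
  (2,0): now satisfied by earlier moves; stays.
Resulting grid:
B A A -
- A A -
B B - A
Unsatisfied now: (0,0).

1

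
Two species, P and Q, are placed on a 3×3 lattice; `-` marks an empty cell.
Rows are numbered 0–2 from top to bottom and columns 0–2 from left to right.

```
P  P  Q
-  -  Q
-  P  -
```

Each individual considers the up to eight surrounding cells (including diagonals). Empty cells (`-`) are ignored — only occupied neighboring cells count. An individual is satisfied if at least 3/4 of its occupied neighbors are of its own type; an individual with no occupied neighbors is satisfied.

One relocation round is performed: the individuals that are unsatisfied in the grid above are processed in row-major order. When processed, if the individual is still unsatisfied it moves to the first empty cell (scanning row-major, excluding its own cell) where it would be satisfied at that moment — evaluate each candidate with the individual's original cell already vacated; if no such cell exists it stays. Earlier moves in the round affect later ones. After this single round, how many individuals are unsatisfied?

0

Initially unsatisfied (in order): (0,1), (0,2), (1,2), (2,1).
  (0,1) → (1,0).
  (0,2): now satisfied by earlier moves; stays.
  (1,2): no empty cell satisfies it; stays.
  (2,1) → (2,0).
Resulting grid:
P - Q
P - Q
P - -
All satisfied now.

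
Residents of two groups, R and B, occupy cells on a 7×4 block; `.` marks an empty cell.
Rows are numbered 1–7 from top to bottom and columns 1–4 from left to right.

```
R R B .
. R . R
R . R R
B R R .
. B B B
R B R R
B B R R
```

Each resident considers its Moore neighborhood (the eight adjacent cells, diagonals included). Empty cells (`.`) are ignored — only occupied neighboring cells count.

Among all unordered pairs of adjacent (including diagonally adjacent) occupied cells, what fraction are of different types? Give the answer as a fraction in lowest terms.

23/50

Scan each occupied cell's neighbors to the right and below (and the two forward diagonals) so each pair is counted once.
Row 1: R(1,1)–R(1,2)= R(1,1)–R(2,2)= R(1,2)–B(1,3)≠ R(1,2)–R(2,2)= B(1,3)–R(2,4)≠ B(1,3)–R(2,2)≠  → 3/6 unlike.
Row 2: R(2,2)–R(3,3)= R(2,2)–R(3,1)= R(2,4)–R(3,4)= R(2,4)–R(3,3)=  → 0/4 unlike.
Row 3: R(3,1)–B(4,1)≠ R(3,1)–R(4,2)= R(3,3)–R(3,4)= R(3,3)–R(4,3)= R(3,3)–R(4,2)= R(3,4)–R(4,3)=  → 1/6 unlike.
Row 4: B(4,1)–R(4,2)≠ B(4,1)–B(5,2)= R(4,2)–R(4,3)= R(4,2)–B(5,2)≠ R(4,2)–B(5,3)≠ R(4,3)–B(5,3)≠ R(4,3)–B(5,4)≠ R(4,3)–B(5,2)≠  → 6/8 unlike.
Row 5: B(5,2)–B(5,3)= B(5,2)–B(6,2)= B(5,2)–R(6,3)≠ B(5,2)–R(6,1)≠ B(5,3)–B(5,4)= B(5,3)–R(6,3)≠ B(5,3)–R(6,4)≠ B(5,3)–B(6,2)= B(5,4)–R(6,4)≠ B(5,4)–R(6,3)≠  → 6/10 unlike.
Row 6: R(6,1)–B(6,2)≠ R(6,1)–B(7,1)≠ R(6,1)–B(7,2)≠ B(6,2)–R(6,3)≠ B(6,2)–B(7,2)= B(6,2)–R(7,3)≠ B(6,2)–B(7,1)= R(6,3)–R(6,4)= R(6,3)–R(7,3)= R(6,3)–R(7,4)= R(6,3)–B(7,2)≠ R(6,4)–R(7,4)= R(6,4)–R(7,3)=  → 6/13 unlike.
Row 7: B(7,1)–B(7,2)= B(7,2)–R(7,3)≠ R(7,3)–R(7,4)=  → 1/3 unlike.
Total adjacent occupied pairs: 50; unlike-type pairs: 23.
23/50 is already in lowest terms.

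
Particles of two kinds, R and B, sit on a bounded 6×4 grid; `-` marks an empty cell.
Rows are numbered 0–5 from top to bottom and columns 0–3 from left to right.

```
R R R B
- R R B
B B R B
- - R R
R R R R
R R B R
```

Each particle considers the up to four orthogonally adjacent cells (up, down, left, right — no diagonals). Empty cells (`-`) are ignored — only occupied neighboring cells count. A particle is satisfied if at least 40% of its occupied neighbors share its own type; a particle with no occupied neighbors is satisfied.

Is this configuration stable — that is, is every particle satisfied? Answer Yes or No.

Row 0: (0,0)R 1/1 satisfied · (0,1)R 3/3 satisfied · (0,2)R 2/3 satisfied · (0,3)B 1/2 satisfied
Row 1: (1,1)R 2/3 satisfied · (1,2)R 3/4 satisfied · (1,3)B 2/3 satisfied
Row 2: (2,0)B 1/1 satisfied · (2,1)B 1/3 not · (2,2)R 2/4 satisfied · (2,3)B 1/3 not
Row 3: (3,2)R 3/3 satisfied · (3,3)R 2/3 satisfied
Row 4: (4,0)R 2/2 satisfied · (4,1)R 3/3 satisfied · (4,2)R 3/4 satisfied · (4,3)R 3/3 satisfied
Row 5: (5,0)R 2/2 satisfied · (5,1)R 2/3 satisfied · (5,2)B 0/3 not · (5,3)R 1/2 satisfied
For instance (2,1) has only 1/3 same-type neighbors, below 2/5.

No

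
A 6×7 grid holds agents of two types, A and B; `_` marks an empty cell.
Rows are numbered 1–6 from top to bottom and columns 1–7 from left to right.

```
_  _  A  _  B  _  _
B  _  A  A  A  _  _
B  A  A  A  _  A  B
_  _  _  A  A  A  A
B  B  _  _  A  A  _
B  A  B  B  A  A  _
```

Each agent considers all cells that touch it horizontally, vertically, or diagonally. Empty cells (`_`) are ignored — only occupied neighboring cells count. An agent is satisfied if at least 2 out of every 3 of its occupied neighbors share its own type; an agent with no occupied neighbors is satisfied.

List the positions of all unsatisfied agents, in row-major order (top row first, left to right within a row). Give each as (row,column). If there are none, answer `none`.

(1,5), (2,1), (3,1), (3,2), (3,7), (6,2), (6,4)

Row 1: (1,3)A 2/2 ✓ · (1,5)B 0/2 ✗
Row 2: (2,1)B 1/2 ✗ · (2,3)A 5/5 ✓ · (2,4)A 5/6 ✓ · (2,5)A 3/4 ✓
Row 3: (3,1)B 1/2 ✗ · (3,2)A 2/4 ✗ · (3,3)A 5/5 ✓ · (3,4)A 6/6 ✓ · (3,6)A 4/5 ✓ · (3,7)B 0/3 ✗
Row 4: (4,4)A 4/4 ✓ · (4,5)A 6/6 ✓ · (4,6)A 5/6 ✓ · (4,7)A 3/4 ✓
Row 5: (5,1)B 2/3 ✓ · (5,2)B 3/4 ✓ · (5,5)A 6/7 ✓ · (5,6)A 6/6 ✓
Row 6: (6,1)B 2/3 ✓ · (6,2)A 0/4 ✗ · (6,3)B 2/3 ✓ · (6,4)B 1/3 ✗ · (6,5)A 3/4 ✓ · (6,6)A 3/3 ✓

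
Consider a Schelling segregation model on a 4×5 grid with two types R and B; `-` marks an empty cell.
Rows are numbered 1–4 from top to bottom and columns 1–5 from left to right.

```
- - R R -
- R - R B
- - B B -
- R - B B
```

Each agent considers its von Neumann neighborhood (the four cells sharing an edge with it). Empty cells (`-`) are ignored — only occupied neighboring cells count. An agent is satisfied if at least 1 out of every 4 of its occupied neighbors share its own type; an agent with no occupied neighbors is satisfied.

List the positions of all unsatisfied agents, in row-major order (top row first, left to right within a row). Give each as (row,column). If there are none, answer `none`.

(1,3)R 1/1 ✓
(1,4)R 2/2 ✓
(2,2)R 0/0 ✓
(2,4)R 1/3 ✓
(2,5)B 0/1 ✗
(3,3)B 1/1 ✓
(3,4)B 2/3 ✓
(4,2)R 0/0 ✓
(4,4)B 2/2 ✓
(4,5)B 1/1 ✓

(2,5)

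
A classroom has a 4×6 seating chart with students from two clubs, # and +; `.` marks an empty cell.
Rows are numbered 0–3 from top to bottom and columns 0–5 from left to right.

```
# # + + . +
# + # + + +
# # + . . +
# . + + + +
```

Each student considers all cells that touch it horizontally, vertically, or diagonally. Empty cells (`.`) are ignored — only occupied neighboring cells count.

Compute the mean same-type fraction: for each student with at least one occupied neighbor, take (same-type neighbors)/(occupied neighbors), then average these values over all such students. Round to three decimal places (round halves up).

0.770

Row 0: (0,0)# 2/3 · (0,1)# 3/5 · (0,2)+ 3/5 · (0,3)+ 3/4 · (0,5)+ 2/2
Row 1: (1,0)# 4/5 · (1,1)+ 2/8 · (1,2)# 2/7 · (1,3)+ 4/5 · (1,4)+ 5/5 · (1,5)+ 3/3
Row 2: (2,0)# 3/4 · (2,1)# 4/7 · (2,2)+ 4/6 · (2,5)+ 4/4
Row 3: (3,0)# 2/2 · (3,2)+ 2/3 · (3,3)+ 3/3 · (3,4)+ 3/3 · (3,5)+ 2/2
Sum over 20 students: 2/3 + 3/5 + 3/5 + 3/4 + 2/2 + 4/5 + 2/8 + 2/7 + 4/5 + 5/5 + 3/3 + 3/4 + 4/7 + 4/6 + 4/4 + 2/2 + 2/3 + 3/3 + 3/3 + 2/2 = 2157/140; mean = 2157/140 ÷ 20 = 2157/2800 = 0.770357… → 0.770.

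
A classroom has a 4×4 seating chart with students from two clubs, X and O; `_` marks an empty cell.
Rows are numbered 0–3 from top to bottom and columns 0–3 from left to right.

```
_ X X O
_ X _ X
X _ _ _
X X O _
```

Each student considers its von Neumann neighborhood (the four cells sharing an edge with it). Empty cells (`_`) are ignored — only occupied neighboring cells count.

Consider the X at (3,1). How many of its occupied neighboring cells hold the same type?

Occupied neighbors of (3,1): (3,0)=X, (3,2)=O.
Same type (X): 1 of 2.

1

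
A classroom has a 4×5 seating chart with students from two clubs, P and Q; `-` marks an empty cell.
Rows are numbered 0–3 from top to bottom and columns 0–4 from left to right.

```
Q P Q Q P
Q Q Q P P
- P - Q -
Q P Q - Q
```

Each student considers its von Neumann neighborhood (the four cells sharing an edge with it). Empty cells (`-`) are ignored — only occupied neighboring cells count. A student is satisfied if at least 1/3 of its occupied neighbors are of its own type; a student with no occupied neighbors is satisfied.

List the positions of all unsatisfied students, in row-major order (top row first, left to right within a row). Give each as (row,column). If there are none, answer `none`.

Row 0: (0,0)Q 1/2 ✓ · (0,1)P 0/3 ✗ · (0,2)Q 2/3 ✓ · (0,3)Q 1/3 ✓ · (0,4)P 1/2 ✓
Row 1: (1,0)Q 2/2 ✓ · (1,1)Q 2/4 ✓ · (1,2)Q 2/3 ✓ · (1,3)P 1/4 ✗ · (1,4)P 2/2 ✓
Row 2: (2,1)P 1/2 ✓ · (2,3)Q 0/1 ✗
Row 3: (3,0)Q 0/1 ✗ · (3,1)P 1/3 ✓ · (3,2)Q 0/1 ✗ · (3,4)Q 0/0 ✓

(0,1), (1,3), (2,3), (3,0), (3,2)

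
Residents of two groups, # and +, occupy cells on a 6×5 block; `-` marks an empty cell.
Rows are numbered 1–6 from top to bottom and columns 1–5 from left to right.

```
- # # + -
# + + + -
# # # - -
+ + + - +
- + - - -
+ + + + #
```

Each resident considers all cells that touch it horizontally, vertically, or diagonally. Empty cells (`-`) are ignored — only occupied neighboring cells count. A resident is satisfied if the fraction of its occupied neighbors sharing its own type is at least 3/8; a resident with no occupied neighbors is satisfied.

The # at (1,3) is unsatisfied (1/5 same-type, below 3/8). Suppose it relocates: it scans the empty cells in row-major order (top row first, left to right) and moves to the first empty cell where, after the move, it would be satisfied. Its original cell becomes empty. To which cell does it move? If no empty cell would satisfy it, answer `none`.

Vacating (1,3). Empty cells in order:
  (1,1): 2/3 same-type → satisfied — stop here.

(1,1)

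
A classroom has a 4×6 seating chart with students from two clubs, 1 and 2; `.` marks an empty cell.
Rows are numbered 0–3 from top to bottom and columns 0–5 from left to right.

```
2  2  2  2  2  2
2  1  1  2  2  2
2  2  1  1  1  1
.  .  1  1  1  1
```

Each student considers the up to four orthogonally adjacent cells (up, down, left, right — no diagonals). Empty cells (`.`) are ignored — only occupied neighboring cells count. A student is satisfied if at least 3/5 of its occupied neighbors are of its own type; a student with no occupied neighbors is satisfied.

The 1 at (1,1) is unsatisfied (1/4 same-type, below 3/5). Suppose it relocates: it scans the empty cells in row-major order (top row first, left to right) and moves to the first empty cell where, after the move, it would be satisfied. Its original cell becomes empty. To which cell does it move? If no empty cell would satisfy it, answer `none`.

Vacating (1,1). Empty cells in order:
  (3,0): 0/1 same-type → still unsatisfied.
  (3,1): 1/2 same-type → still unsatisfied.

none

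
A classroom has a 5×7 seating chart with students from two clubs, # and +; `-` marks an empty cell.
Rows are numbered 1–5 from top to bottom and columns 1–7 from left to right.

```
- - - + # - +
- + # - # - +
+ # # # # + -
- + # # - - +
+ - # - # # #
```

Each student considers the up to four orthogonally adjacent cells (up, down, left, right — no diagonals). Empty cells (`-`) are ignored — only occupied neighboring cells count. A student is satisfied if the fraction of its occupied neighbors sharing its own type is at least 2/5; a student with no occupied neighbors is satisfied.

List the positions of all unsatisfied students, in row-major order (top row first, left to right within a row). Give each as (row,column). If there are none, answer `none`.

(1,4)+ 0/1 unhappy
(1,5)# 1/2 ok
(1,7)+ 1/1 ok
(2,2)+ 0/2 unhappy
(2,3)# 1/2 ok
(2,5)# 2/2 ok
(2,7)+ 1/1 ok
(3,1)+ 0/1 unhappy
(3,2)# 1/4 unhappy
(3,3)# 4/4 ok
(3,4)# 3/3 ok
(3,5)# 2/3 ok
(3,6)+ 0/1 unhappy
(4,2)+ 0/2 unhappy
(4,3)# 3/4 ok
(4,4)# 2/2 ok
(4,7)+ 0/1 unhappy
(5,1)+ 0/0 ok
(5,3)# 1/1 ok
(5,5)# 1/1 ok
(5,6)# 2/2 ok
(5,7)# 1/2 ok

(1,4), (2,2), (3,1), (3,2), (3,6), (4,2), (4,7)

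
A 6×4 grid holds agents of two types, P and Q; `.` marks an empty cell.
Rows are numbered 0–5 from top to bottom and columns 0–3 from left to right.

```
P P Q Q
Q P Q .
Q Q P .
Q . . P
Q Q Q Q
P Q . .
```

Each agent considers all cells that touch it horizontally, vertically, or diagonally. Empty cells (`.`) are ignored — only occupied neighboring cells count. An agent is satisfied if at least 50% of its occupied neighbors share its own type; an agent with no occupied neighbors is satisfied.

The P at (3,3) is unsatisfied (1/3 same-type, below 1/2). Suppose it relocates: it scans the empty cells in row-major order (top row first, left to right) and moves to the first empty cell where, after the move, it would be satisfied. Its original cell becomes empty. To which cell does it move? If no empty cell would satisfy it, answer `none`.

Vacating (3,3). Empty cells in order:
  (1,3): 1/4 same-type → still unsatisfied.
  (2,3): 1/2 same-type → satisfied — stop here.

(2,3)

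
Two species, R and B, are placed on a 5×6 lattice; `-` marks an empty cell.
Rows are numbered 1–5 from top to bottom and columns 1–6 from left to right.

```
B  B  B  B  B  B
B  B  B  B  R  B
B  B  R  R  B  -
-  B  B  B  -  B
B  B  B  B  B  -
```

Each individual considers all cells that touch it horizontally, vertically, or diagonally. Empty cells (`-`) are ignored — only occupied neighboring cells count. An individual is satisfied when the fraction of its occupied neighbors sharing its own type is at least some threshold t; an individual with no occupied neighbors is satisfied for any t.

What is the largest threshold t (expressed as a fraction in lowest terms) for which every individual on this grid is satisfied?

Row 1: (1,1)B 3/3 · (1,2)B 5/5 · (1,3)B 5/5 · (1,4)B 4/5 · (1,5)B 4/5 · (1,6)B 2/3
Row 2: (2,1)B 5/5 · (2,2)B 7/8 · (2,3)B 6/8 · (2,4)B 5/8 · (2,5)R 1/7 · (2,6)B 3/4
Row 3: (3,1)B 4/4 · (3,2)B 6/7 · (3,3)R 1/8 · (3,4)R 2/7 · (3,5)B 4/6
Row 4: (4,2)B 6/7 · (4,3)B 6/8 · (4,4)B 5/7 · (4,6)B 2/2
Row 5: (5,1)B 2/2 · (5,2)B 4/4 · (5,3)B 5/5 · (5,4)B 4/4 · (5,5)B 3/3
The smallest same-type fraction is 1/8 at (3,3), which reduces to 1/8. Any threshold above that leaves this individual unsatisfied.

1/8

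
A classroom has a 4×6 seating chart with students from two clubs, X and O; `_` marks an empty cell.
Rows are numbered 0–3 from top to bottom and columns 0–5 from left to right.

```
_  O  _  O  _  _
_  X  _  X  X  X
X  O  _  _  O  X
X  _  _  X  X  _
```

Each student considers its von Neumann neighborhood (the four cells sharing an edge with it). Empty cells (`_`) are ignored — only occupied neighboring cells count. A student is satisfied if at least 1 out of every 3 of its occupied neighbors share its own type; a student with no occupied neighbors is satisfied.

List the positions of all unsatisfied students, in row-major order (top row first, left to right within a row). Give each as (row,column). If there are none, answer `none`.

(0,1), (0,3), (1,1), (2,1), (2,4)

(0,1)O 0/1 unhappy
(0,3)O 0/1 unhappy
(1,1)X 0/2 unhappy
(1,3)X 1/2 ok
(1,4)X 2/3 ok
(1,5)X 2/2 ok
(2,0)X 1/2 ok
(2,1)O 0/2 unhappy
(2,4)O 0/3 unhappy
(2,5)X 1/2 ok
(3,0)X 1/1 ok
(3,3)X 1/1 ok
(3,4)X 1/2 ok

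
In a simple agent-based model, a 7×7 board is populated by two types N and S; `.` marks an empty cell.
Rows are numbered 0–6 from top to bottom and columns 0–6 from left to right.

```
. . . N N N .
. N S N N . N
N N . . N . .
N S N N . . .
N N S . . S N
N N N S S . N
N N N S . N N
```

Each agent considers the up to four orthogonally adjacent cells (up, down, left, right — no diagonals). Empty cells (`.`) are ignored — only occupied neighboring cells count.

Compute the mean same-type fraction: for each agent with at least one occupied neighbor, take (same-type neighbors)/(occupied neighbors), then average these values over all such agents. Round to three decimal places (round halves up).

0.715

(0,3)N 2/2
(0,4)N 3/3
(0,5)N 1/1
(1,1)N 1/2
(1,2)S 0/2
(1,3)N 2/3
(1,4)N 3/3
(1,6)N — no occupied neighbors
(2,0)N 2/2
(2,1)N 2/3
(2,4)N 1/1
(3,0)N 2/3
(3,1)S 0/4
(3,2)N 1/3
(3,3)N 1/1
(4,0)N 3/3
(4,1)N 2/4
(4,2)S 0/3
(4,5)S 0/1
(4,6)N 1/2
(5,0)N 3/3
(5,1)N 4/4
(5,2)N 2/4
(5,3)S 2/3
(5,4)S 1/1
(5,6)N 2/2
(6,0)N 2/2
(6,1)N 3/3
(6,2)N 2/3
(6,3)S 1/2
(6,5)N 1/1
(6,6)N 2/2
Sum over 31 agents: 2/2 + 3/3 + 1/1 + 1/2 + 0/2 + 2/3 + 3/3 + 2/2 + 2/3 + 1/1 + 2/3 + 0/4 + 1/3 + 1/1 + 3/3 + 2/4 + 0/3 + 0/1 + 1/2 + 3/3 + 4/4 + 2/4 + 2/3 + 1/1 + 2/2 + 2/2 + 3/3 + 2/3 + 1/2 + 1/1 + 2/2 = 133/6; mean = 133/6 ÷ 31 = 133/186 = 0.715053… → 0.715.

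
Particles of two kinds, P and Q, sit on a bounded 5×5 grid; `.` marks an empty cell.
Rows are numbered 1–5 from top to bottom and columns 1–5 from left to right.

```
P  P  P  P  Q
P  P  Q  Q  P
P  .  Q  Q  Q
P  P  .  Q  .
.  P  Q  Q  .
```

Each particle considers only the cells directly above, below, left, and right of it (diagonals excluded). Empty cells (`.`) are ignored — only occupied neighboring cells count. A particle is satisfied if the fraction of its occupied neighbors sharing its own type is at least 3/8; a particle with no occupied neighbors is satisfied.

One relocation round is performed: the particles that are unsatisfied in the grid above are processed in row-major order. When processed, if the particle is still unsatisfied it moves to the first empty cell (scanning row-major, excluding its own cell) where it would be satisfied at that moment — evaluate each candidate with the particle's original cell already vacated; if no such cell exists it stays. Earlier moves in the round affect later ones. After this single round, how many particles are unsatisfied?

Initially unsatisfied (in order): (1,4), (1,5), (2,5).
  (1,4) → (3,2).
  (1,5) → (1,4).
  (2,5) → (5,1).
Resulting grid:
P P P Q .
P P Q Q .
P P Q Q Q
P P . Q .
P P Q Q .
Unsatisfied now: (1,3).

1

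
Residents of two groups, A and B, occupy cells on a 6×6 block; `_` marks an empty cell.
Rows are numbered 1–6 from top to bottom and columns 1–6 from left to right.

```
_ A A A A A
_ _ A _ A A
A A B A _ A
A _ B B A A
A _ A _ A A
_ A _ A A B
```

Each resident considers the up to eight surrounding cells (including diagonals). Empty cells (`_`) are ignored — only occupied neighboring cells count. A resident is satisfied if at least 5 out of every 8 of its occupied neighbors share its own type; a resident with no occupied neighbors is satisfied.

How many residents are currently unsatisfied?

7

(1,2)A 2/2 ✓
(1,3)A 3/3 ✓
(1,4)A 4/4 ✓
(1,5)A 4/4 ✓
(1,6)A 3/3 ✓
(2,3)A 5/6 ✓
(2,5)A 6/6 ✓
(2,6)A 4/4 ✓
(3,1)A 2/2 ✓
(3,2)A 3/5 ✗
(3,3)B 2/5 ✗
(3,4)A 3/6 ✗
(3,6)A 4/4 ✓
(4,1)A 3/3 ✓
(4,3)B 2/5 ✗
(4,4)B 2/6 ✗
(4,5)A 5/6 ✓
(4,6)A 4/4 ✓
(5,1)A 2/2 ✓
(5,3)A 2/4 ✗
(5,5)A 5/7 ✓
(5,6)A 4/5 ✓
(6,2)A 2/2 ✓
(6,4)A 3/3 ✓
(6,5)A 3/4 ✓
(6,6)B 0/3 ✗
Unsatisfied: (3,2), (3,3), (3,4), (4,3), (4,4), (5,3), (6,6) — 7 in total.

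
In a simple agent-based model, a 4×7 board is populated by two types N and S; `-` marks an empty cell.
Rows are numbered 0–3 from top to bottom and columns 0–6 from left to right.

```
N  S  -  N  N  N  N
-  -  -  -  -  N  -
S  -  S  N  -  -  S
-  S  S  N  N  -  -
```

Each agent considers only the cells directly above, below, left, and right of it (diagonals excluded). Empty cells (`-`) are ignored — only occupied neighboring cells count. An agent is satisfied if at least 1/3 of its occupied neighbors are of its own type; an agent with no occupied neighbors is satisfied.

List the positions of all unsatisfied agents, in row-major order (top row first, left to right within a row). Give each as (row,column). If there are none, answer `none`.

(0,0), (0,1)

Row 0: (0,0)N 0/1 unhappy · (0,1)S 0/1 unhappy · (0,3)N 1/1 ok · (0,4)N 2/2 ok · (0,5)N 3/3 ok · (0,6)N 1/1 ok
Row 1: (1,5)N 1/1 ok
Row 2: (2,0)S 0/0 ok · (2,2)S 1/2 ok · (2,3)N 1/2 ok · (2,6)S 0/0 ok
Row 3: (3,1)S 1/1 ok · (3,2)S 2/3 ok · (3,3)N 2/3 ok · (3,4)N 1/1 ok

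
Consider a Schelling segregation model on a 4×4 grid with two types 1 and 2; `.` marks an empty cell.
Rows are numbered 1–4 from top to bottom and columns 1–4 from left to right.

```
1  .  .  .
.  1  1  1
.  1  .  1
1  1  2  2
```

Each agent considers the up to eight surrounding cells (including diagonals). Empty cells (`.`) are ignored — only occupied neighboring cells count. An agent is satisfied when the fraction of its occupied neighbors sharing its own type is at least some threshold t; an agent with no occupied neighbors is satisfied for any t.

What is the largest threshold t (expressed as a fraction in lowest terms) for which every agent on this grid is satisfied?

(1,1)1 1/1
(2,2)1 3/3
(2,3)1 4/4
(2,4)1 2/2
(3,2)1 4/5
(3,4)1 2/4
(4,1)1 2/2
(4,2)1 2/3
(4,3)2 1/4
(4,4)2 1/2
The smallest same-type fraction is 1/4 at (4,3), which reduces to 1/4. Any threshold above that leaves this agent unsatisfied.

1/4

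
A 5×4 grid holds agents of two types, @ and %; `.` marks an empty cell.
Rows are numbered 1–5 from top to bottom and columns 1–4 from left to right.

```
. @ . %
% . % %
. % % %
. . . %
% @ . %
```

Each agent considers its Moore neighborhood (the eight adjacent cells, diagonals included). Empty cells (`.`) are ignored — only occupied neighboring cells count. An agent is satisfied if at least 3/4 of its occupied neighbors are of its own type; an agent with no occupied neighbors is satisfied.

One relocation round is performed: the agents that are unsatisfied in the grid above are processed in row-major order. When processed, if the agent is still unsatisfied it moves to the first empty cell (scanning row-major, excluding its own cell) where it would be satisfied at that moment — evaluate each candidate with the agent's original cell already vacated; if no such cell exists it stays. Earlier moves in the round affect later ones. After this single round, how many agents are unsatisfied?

1

Initially unsatisfied (in order): (1,2), (2,1), (5,1), (5,2).
  (1,2): no empty cell satisfies it; stays.
  (2,1) → (1,3).
  (5,1) → (2,2).
  (5,2): now satisfied by earlier moves; stays.
Resulting grid:
. @ % %
. % % %
. % % %
. . . %
. @ . %
Unsatisfied now: (1,2).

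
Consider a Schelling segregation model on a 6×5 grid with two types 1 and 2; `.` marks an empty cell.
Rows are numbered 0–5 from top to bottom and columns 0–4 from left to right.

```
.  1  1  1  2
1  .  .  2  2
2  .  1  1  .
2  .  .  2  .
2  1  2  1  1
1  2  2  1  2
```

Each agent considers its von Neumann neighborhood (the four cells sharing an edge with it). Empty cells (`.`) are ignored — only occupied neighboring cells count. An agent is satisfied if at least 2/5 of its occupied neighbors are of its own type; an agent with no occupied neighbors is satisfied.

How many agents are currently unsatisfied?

(0,1)1 1/1 ✓
(0,2)1 2/2 ✓
(0,3)1 1/3 ✗
(0,4)2 1/2 ✓
(1,0)1 0/1 ✗
(1,3)2 1/3 ✗
(1,4)2 2/2 ✓
(2,0)2 1/2 ✓
(2,2)1 1/1 ✓
(2,3)1 1/3 ✗
(3,0)2 2/2 ✓
(3,3)2 0/2 ✗
(4,0)2 1/3 ✗
(4,1)1 0/3 ✗
(4,2)2 1/3 ✗
(4,3)1 2/4 ✓
(4,4)1 1/2 ✓
(5,0)1 0/2 ✗
(5,1)2 1/3 ✗
(5,2)2 2/3 ✓
(5,3)1 1/3 ✗
(5,4)2 0/2 ✗
Unsatisfied: (0,3), (1,0), (1,3), (2,3), (3,3), (4,0), (4,1), (4,2), (5,0), (5,1), (5,3), (5,4) — 12 in total.

12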